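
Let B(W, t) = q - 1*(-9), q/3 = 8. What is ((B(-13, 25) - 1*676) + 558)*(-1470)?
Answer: 124950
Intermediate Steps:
q = 24 (q = 3*8 = 24)
B(W, t) = 33 (B(W, t) = 24 - 1*(-9) = 24 + 9 = 33)
((B(-13, 25) - 1*676) + 558)*(-1470) = ((33 - 1*676) + 558)*(-1470) = ((33 - 676) + 558)*(-1470) = (-643 + 558)*(-1470) = -85*(-1470) = 124950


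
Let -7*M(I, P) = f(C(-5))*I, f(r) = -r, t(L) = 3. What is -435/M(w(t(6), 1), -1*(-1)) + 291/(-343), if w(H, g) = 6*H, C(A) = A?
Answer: 67883/2058 ≈ 32.985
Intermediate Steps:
M(I, P) = -5*I/7 (M(I, P) = -(-1*(-5))*I/7 = -5*I/7)
-435/M(w(t(6), 1), -1*(-1)) + 291/(-343) = -435/((-30*3/7)) + 291/(-343) = -435/((-5/7*18)) + 291*(-1/343) = -435/(-90/7) - 291/343 = -435*(-7/90) - 291/343 = 203/6 - 291/343 = 67883/2058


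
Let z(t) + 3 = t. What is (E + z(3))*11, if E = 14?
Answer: 154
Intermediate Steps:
z(t) = -3 + t
(E + z(3))*11 = (14 + (-3 + 3))*11 = (14 + 0)*11 = 14*11 = 154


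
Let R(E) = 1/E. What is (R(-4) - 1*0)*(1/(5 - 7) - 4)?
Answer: 9/8 ≈ 1.1250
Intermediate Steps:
(R(-4) - 1*0)*(1/(5 - 7) - 4) = (1/(-4) - 1*0)*(1/(5 - 7) - 4) = (-¼ + 0)*(1/(-2) - 4) = -(-½ - 4)/4 = -¼*(-9/2) = 9/8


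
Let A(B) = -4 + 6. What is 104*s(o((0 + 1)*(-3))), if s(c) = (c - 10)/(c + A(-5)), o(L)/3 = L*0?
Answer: -520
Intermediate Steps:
A(B) = 2
o(L) = 0 (o(L) = 3*(L*0) = 3*0 = 0)
s(c) = (-10 + c)/(2 + c) (s(c) = (c - 10)/(c + 2) = (-10 + c)/(2 + c))
104*s(o((0 + 1)*(-3))) = 104*((-10 + 0)/(2 + 0)) = 104*(-10/2) = 104*((½)*(-10)) = 104*(-5) = -520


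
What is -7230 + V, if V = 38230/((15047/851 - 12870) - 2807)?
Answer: -9638009213/1332608 ≈ -7232.4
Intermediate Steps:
V = -3253373/1332608 (V = 38230/((15047*(1/851) - 12870) - 2807) = 38230/((15047/851 - 12870) - 2807) = 38230/(-10937323/851 - 2807) = 38230/(-13326080/851) = 38230*(-851/13326080) = -3253373/1332608 ≈ -2.4414)
-7230 + V = -7230 - 3253373/1332608 = -9638009213/1332608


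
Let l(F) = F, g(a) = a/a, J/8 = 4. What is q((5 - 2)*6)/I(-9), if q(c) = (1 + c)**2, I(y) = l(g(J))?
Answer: 361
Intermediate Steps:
J = 32 (J = 8*4 = 32)
g(a) = 1
I(y) = 1
q((5 - 2)*6)/I(-9) = (1 + (5 - 2)*6)**2/1 = 1*(1 + 3*6)**2 = 1*(1 + 18)**2 = 1*19**2 = 1*361 = 361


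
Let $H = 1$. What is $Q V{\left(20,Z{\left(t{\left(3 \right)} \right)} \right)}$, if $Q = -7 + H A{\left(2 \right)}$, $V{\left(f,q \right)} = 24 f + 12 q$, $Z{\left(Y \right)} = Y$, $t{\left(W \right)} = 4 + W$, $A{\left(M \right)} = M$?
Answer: $-2820$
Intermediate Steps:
$V{\left(f,q \right)} = 12 q + 24 f$
$Q = -5$ ($Q = -7 + 1 \cdot 2 = -7 + 2 = -5$)
$Q V{\left(20,Z{\left(t{\left(3 \right)} \right)} \right)} = - 5 \left(12 \left(4 + 3\right) + 24 \cdot 20\right) = - 5 \left(12 \cdot 7 + 480\right) = - 5 \left(84 + 480\right) = \left(-5\right) 564 = -2820$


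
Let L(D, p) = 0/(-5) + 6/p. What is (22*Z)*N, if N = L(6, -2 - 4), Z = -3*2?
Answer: 132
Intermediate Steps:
L(D, p) = 6/p (L(D, p) = 0*(-⅕) + 6/p = 0 + 6/p = 6/p)
Z = -6
N = -1 (N = 6/(-2 - 4) = 6/(-6) = 6*(-⅙) = -1)
(22*Z)*N = (22*(-6))*(-1) = -132*(-1) = 132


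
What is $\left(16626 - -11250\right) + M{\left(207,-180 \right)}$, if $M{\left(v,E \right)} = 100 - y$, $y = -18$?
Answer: $27994$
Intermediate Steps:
$M{\left(v,E \right)} = 118$ ($M{\left(v,E \right)} = 100 - -18 = 100 + 18 = 118$)
$\left(16626 - -11250\right) + M{\left(207,-180 \right)} = \left(16626 - -11250\right) + 118 = \left(16626 + 11250\right) + 118 = 27876 + 118 = 27994$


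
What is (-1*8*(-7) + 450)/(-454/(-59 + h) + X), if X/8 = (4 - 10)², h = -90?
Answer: 37697/21683 ≈ 1.7386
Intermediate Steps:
X = 288 (X = 8*(4 - 10)² = 8*(-6)² = 8*36 = 288)
(-1*8*(-7) + 450)/(-454/(-59 + h) + X) = (-1*8*(-7) + 450)/(-454/(-59 - 90) + 288) = (-8*(-7) + 450)/(-454/(-149) + 288) = (56 + 450)/(-454*(-1/149) + 288) = 506/(454/149 + 288) = 506/(43366/149) = 506*(149/43366) = 37697/21683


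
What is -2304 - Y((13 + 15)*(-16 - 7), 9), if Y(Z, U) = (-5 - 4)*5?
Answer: -2259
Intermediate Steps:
Y(Z, U) = -45 (Y(Z, U) = -9*5 = -45)
-2304 - Y((13 + 15)*(-16 - 7), 9) = -2304 - 1*(-45) = -2304 + 45 = -2259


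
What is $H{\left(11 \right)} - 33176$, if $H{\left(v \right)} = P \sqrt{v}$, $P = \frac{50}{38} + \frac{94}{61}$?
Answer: $-33176 + \frac{3311 \sqrt{11}}{1159} \approx -33167.0$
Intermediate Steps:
$P = \frac{3311}{1159}$ ($P = 50 \cdot \frac{1}{38} + 94 \cdot \frac{1}{61} = \frac{25}{19} + \frac{94}{61} = \frac{3311}{1159} \approx 2.8568$)
$H{\left(v \right)} = \frac{3311 \sqrt{v}}{1159}$
$H{\left(11 \right)} - 33176 = \frac{3311 \sqrt{11}}{1159} - 33176 = -33176 + \frac{3311 \sqrt{11}}{1159}$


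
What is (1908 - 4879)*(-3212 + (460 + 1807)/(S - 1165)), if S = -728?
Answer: 18071354093/1893 ≈ 9.5464e+6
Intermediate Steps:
(1908 - 4879)*(-3212 + (460 + 1807)/(S - 1165)) = (1908 - 4879)*(-3212 + (460 + 1807)/(-728 - 1165)) = -2971*(-3212 + 2267/(-1893)) = -2971*(-3212 + 2267*(-1/1893)) = -2971*(-3212 - 2267/1893) = -2971*(-6082583/1893) = 18071354093/1893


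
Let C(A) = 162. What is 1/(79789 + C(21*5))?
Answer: 1/79951 ≈ 1.2508e-5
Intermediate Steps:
1/(79789 + C(21*5)) = 1/(79789 + 162) = 1/79951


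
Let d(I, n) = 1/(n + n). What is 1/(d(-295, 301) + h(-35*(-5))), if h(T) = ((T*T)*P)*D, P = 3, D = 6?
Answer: 602/331852501 ≈ 1.8141e-6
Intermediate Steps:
d(I, n) = 1/(2*n)
h(T) = 18*T² (h(T) = ((T*T)*3)*6 = (T²*3)*6 = (3*T²)*6 = 18*T²)
1/(d(-295, 301) + h(-35*(-5))) = 1/((½)/301 + 18*(-35*(-5))²) = 1/((½)*(1/301) + 18*175²) = 1/(1/602 + 18*30625) = 1/(1/602 + 551250) = 1/(331852501/602) = 602/331852501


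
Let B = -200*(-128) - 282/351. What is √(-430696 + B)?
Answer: I*√616152238/39 ≈ 636.47*I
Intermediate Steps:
B = 2995106/117 (B = 25600 - 282*1/351 = 25600 - 94/117 = 2995106/117 ≈ 25599.)
√(-430696 + B) = √(-430696 + 2995106/117) = √(-47396326/117) = I*√616152238/39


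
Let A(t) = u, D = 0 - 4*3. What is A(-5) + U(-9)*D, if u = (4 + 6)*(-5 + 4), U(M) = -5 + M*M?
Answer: -922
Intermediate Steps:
U(M) = -5 + M²
D = -12 (D = 0 - 12 = -12)
u = -10 (u = 10*(-1) = -10)
A(t) = -10
A(-5) + U(-9)*D = -10 + (-5 + (-9)²)*(-12) = -10 + (-5 + 81)*(-12) = -10 + 76*(-12) = -10 - 912 = -922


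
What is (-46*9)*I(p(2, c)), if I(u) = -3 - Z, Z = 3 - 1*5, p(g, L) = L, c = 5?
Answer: 414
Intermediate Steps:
Z = -2 (Z = 3 - 5 = -2)
I(u) = -1 (I(u) = -3 - 1*(-2) = -3 + 2 = -1)
(-46*9)*I(p(2, c)) = -46*9*(-1) = -414*(-1) = 414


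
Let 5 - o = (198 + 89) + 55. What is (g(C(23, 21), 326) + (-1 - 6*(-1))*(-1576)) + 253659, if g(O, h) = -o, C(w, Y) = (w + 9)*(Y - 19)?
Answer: 246116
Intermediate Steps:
o = -337 (o = 5 - ((198 + 89) + 55) = 5 - (287 + 55) = 5 - 1*342 = 5 - 342 = -337)
C(w, Y) = (-19 + Y)*(9 + w) (C(w, Y) = (9 + w)*(-19 + Y) = (-19 + Y)*(9 + w))
g(O, h) = 337 (g(O, h) = -1*(-337) = 337)
(g(C(23, 21), 326) + (-1 - 6*(-1))*(-1576)) + 253659 = (337 + (-1 - 6*(-1))*(-1576)) + 253659 = (337 + (-1 + 6)*(-1576)) + 253659 = (337 + 5*(-1576)) + 253659 = (337 - 7880) + 253659 = -7543 + 253659 = 246116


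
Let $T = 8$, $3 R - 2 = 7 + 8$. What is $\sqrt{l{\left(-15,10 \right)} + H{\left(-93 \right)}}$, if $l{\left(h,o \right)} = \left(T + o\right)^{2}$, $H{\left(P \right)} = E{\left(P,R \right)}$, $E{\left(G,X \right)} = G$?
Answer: $\sqrt{231} \approx 15.199$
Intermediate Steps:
$R = \frac{17}{3}$ ($R = \frac{2}{3} + \frac{7 + 8}{3} = \frac{2}{3} + \frac{1}{3} \cdot 15 = \frac{2}{3} + 5 = \frac{17}{3} \approx 5.6667$)
$H{\left(P \right)} = P$
$l{\left(h,o \right)} = \left(8 + o\right)^{2}$
$\sqrt{l{\left(-15,10 \right)} + H{\left(-93 \right)}} = \sqrt{\left(8 + 10\right)^{2} - 93} = \sqrt{18^{2} - 93} = \sqrt{324 - 93} = \sqrt{231}$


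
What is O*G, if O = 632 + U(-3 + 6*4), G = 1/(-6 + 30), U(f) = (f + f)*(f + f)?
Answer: 599/6 ≈ 99.833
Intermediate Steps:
U(f) = 4*f² (U(f) = (2*f)*(2*f) = 4*f²)
G = 1/24 ≈ 0.041667
O = 2396 (O = 632 + 4*(-3 + 6*4)² = 632 + 4*(-3 + 24)² = 632 + 4*21² = 632 + 4*441 = 632 + 1764 = 2396)
O*G = 2396*(1/24) = 599/6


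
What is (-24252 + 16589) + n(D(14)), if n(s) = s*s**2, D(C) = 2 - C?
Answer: -9391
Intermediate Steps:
n(s) = s**3
(-24252 + 16589) + n(D(14)) = (-24252 + 16589) + (2 - 1*14)**3 = -7663 + (2 - 14)**3 = -7663 + (-12)**3 = -7663 - 1728 = -9391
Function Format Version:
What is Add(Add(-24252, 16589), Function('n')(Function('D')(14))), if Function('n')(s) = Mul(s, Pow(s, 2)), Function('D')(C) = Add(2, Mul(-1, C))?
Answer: -9391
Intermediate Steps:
Function('n')(s) = Pow(s, 3)
Add(Add(-24252, 16589), Function('n')(Function('D')(14))) = Add(Add(-24252, 16589), Pow(Add(2, Mul(-1, 14)), 3)) = Add(-7663, Pow(Add(2, -14), 3)) = Add(-7663, Pow(-12, 3)) = Add(-7663, -1728) = -9391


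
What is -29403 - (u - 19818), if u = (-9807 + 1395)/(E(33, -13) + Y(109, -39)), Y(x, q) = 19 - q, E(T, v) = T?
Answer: -863823/91 ≈ -9492.6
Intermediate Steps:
u = -8412/91 (u = (-9807 + 1395)/(33 + (19 - 1*(-39))) = -8412/(33 + (19 + 39)) = -8412/(33 + 58) = -8412/91 ≈ -92.440)
-29403 - (u - 19818) = -29403 - (-8412/91 - 19818) = -29403 - 1*(-1811850/91) = -29403 + 1811850/91 = -863823/91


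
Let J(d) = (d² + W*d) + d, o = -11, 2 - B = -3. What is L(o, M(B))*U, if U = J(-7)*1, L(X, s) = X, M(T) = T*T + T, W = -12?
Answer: -1386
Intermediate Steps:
B = 5 (B = 2 - 1*(-3) = 2 + 3 = 5)
M(T) = T + T² (M(T) = T² + T = T + T²)
J(d) = d² - 11*d (J(d) = (d² - 12*d) + d = d² - 11*d)
U = 126 (U = -7*(-11 - 7)*1 = -7*(-18)*1 = 126*1 = 126)
L(o, M(B))*U = -11*126 = -1386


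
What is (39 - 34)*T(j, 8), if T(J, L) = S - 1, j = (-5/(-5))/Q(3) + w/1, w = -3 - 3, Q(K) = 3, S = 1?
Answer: 0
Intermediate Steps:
w = -6
j = -17/3 (j = -5/(-5)/3 - 6/1 = -5*(-⅕)*(⅓) - 6*1 = 1*(⅓) - 6 = ⅓ - 6 = -17/3 ≈ -5.6667)
T(J, L) = 0 (T(J, L) = 1 - 1 = 0)
(39 - 34)*T(j, 8) = (39 - 34)*0 = 5*0 = 0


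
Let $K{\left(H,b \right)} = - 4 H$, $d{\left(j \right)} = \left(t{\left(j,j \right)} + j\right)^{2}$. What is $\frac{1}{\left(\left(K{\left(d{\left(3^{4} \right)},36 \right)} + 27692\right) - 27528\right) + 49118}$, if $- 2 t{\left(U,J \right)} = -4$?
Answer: $\frac{1}{21726} \approx 4.6028 \cdot 10^{-5}$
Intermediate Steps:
$t{\left(U,J \right)} = 2$ ($t{\left(U,J \right)} = \left(- \frac{1}{2}\right) \left(-4\right) = 2$)
$d{\left(j \right)} = \left(2 + j\right)^{2}$
$\frac{1}{\left(\left(K{\left(d{\left(3^{4} \right)},36 \right)} + 27692\right) - 27528\right) + 49118} = \frac{1}{\left(\left(- 4 \left(2 + 3^{4}\right)^{2} + 27692\right) - 27528\right) + 49118} = \frac{1}{\left(\left(- 4 \left(2 + 81\right)^{2} + 27692\right) - 27528\right) + 49118} = \frac{1}{\left(\left(- 4 \cdot 83^{2} + 27692\right) - 27528\right) + 49118} = \frac{1}{\left(\left(\left(-4\right) 6889 + 27692\right) - 27528\right) + 49118} = \frac{1}{\left(\left(-27556 + 27692\right) - 27528\right) + 49118} = \frac{1}{\left(136 - 27528\right) + 49118} = \frac{1}{-27392 + 49118} = \frac{1}{21726}$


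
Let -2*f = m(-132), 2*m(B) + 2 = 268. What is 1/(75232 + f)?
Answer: 2/150331 ≈ 1.3304e-5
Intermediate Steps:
m(B) = 133 (m(B) = -1 + (½)*268 = -1 + 134 = 133)
f = -133/2 (f = -½*133 = -133/2 ≈ -66.500)
1/(75232 + f) = 1/(75232 - 133/2) = 1/(150331/2) = 2/150331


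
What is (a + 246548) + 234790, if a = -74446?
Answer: 406892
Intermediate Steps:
(a + 246548) + 234790 = (-74446 + 246548) + 234790 = 172102 + 234790 = 406892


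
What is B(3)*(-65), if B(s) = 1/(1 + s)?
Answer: -65/4 ≈ -16.250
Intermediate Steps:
B(3)*(-65) = -65/(1 + 3) = -65/4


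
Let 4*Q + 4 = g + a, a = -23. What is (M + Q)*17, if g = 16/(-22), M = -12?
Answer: -14161/44 ≈ -321.84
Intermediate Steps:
g = -8/11 (g = 16*(-1/22) = -8/11 ≈ -0.72727)
Q = -305/44 (Q = -1 + (-8/11 - 23)/4 = -1 + (¼)*(-261/11) = -1 - 261/44 = -305/44 ≈ -6.9318)
(M + Q)*17 = (-12 - 305/44)*17 = -833/44*17 = -14161/44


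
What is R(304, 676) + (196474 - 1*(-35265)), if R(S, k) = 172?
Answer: 231911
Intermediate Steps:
R(304, 676) + (196474 - 1*(-35265)) = 172 + (196474 - 1*(-35265)) = 172 + (196474 + 35265) = 172 + 231739 = 231911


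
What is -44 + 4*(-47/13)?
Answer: -760/13 ≈ -58.462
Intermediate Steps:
-44 + 4*(-47/13) = -44 - 188/13 = -760/13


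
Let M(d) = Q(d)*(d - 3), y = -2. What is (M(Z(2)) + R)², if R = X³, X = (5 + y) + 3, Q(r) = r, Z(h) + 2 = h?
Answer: 46656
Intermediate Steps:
Z(h) = -2 + h
X = 6 (X = (5 - 2) + 3 = 3 + 3 = 6)
M(d) = d*(-3 + d) (M(d) = d*(d - 3) = d*(-3 + d))
R = 216 (R = 6³ = 216)
(M(Z(2)) + R)² = ((-2 + 2)*(-3 + (-2 + 2)) + 216)² = (0*(-3 + 0) + 216)² = (0*(-3) + 216)² = (0 + 216)² = 216² = 46656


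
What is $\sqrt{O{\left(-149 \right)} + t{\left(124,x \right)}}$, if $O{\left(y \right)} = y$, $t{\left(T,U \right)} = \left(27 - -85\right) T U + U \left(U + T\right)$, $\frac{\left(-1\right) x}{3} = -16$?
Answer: $\sqrt{674731} \approx 821.42$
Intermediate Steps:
$x = 48$ ($x = \left(-3\right) \left(-16\right) = 48$)
$t{\left(T,U \right)} = U \left(T + U\right) + 112 T U$ ($t{\left(T,U \right)} = \left(27 + 85\right) T U + U \left(T + U\right) = 112 T U + U \left(T + U\right) = U \left(T + U\right) + 112 T U$)
$\sqrt{O{\left(-149 \right)} + t{\left(124,x \right)}} = \sqrt{-149 + 48 \left(48 + 113 \cdot 124\right)} = \sqrt{-149 + 48 \left(48 + 14012\right)} = \sqrt{-149 + 48 \cdot 14060} = \sqrt{-149 + 674880} = \sqrt{674731}$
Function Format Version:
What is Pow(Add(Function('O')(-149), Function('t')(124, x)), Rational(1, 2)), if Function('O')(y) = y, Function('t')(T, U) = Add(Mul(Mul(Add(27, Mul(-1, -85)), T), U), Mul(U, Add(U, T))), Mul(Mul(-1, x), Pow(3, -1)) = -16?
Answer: Pow(674731, Rational(1, 2)) ≈ 821.42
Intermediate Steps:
x = 48 (x = Mul(-3, -16) = 48)
Function('t')(T, U) = Add(Mul(U, Add(T, U)), Mul(112, T, U)) (Function('t')(T, U) = Add(Mul(Mul(Add(27, 85), T), U), Mul(U, Add(T, U))) = Add(Mul(Mul(112, T), U), Mul(U, Add(T, U))) = Add(Mul(112, T, U), Mul(U, Add(T, U))) = Add(Mul(U, Add(T, U)), Mul(112, T, U)))
Pow(Add(Function('O')(-149), Function('t')(124, x)), Rational(1, 2)) = Pow(Add(-149, Mul(48, Add(48, Mul(113, 124)))), Rational(1, 2)) = Pow(Add(-149, Mul(48, Add(48, 14012))), Rational(1, 2)) = Pow(Add(-149, Mul(48, 14060)), Rational(1, 2)) = Pow(Add(-149, 674880), Rational(1, 2)) = Pow(674731, Rational(1, 2))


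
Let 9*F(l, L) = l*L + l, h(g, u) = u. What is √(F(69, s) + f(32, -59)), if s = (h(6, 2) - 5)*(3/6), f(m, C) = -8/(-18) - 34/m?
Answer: I*√641/12 ≈ 2.1098*I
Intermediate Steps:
f(m, C) = 4/9 - 34/m (f(m, C) = -8*(-1/18) - 34/m = 4/9 - 34/m)
s = -3/2 (s = (2 - 5)*(3/6) = -9/6 = -3*½ = -3/2 ≈ -1.5000)
F(l, L) = l/9 + L*l/9 (F(l, L) = (l*L + l)/9 = (L*l + l)/9 = (l + L*l)/9 = l/9 + L*l/9)
√(F(69, s) + f(32, -59)) = √((⅑)*69*(1 - 3/2) + (4/9 - 34/32)) = √((⅑)*69*(-½) + (4/9 - 34*1/32)) = √(-23/6 + (4/9 - 17/16)) = √(-23/6 - 89/144) = √(-641/144) = I*√641/12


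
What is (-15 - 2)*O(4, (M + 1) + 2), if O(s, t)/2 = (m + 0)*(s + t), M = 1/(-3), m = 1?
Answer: -680/3 ≈ -226.67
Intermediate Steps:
M = -1/3 ≈ -0.33333
O(s, t) = 2*s + 2*t (O(s, t) = 2*((1 + 0)*(s + t)) = 2*(1*(s + t)) = 2*(s + t) = 2*s + 2*t)
(-15 - 2)*O(4, (M + 1) + 2) = (-15 - 2)*(2*4 + 2*((-1/3 + 1) + 2)) = -17*(8 + 2*(2/3 + 2)) = -17*(8 + 2*(8/3)) = -17*(8 + 16/3) = -17*40/3 = -680/3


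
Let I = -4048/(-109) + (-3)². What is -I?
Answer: -5029/109 ≈ -46.138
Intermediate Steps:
I = 5029/109 (I = -4048*(-1)/109 + 9 = -92*(-44/109) + 9 = 4048/109 + 9 = 5029/109 ≈ 46.138)
-I = -1*5029/109 = -5029/109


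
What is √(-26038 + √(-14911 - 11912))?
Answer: √(-26038 + I*√26823) ≈ 0.5075 + 161.36*I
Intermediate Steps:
√(-26038 + √(-14911 - 11912)) = √(-26038 + √(-26823)) = √(-26038 + I*√26823)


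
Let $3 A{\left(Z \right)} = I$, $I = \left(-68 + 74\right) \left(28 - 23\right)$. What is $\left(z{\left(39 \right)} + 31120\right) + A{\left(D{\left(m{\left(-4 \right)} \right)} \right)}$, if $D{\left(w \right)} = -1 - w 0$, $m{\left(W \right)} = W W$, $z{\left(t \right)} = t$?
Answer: $31169$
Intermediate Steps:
$I = 30$ ($I = 6 \cdot 5 = 30$)
$m{\left(W \right)} = W^{2}$
$D{\left(w \right)} = -1$ ($D{\left(w \right)} = -1 - 0 = -1 + 0 = -1$)
$A{\left(Z \right)} = 10$ ($A{\left(Z \right)} = \frac{1}{3} \cdot 30 = 10$)
$\left(z{\left(39 \right)} + 31120\right) + A{\left(D{\left(m{\left(-4 \right)} \right)} \right)} = \left(39 + 31120\right) + 10 = 31159 + 10 = 31169$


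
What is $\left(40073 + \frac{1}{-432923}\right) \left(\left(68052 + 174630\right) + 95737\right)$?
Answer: $\frac{5871069933059382}{432923} \approx 1.3561 \cdot 10^{10}$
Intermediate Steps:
$\left(40073 + \frac{1}{-432923}\right) \left(\left(68052 + 174630\right) + 95737\right) = \left(40073 - \frac{1}{432923}\right) \left(242682 + 95737\right) = \frac{17348523378}{432923} \cdot 338419 = \frac{5871069933059382}{432923}$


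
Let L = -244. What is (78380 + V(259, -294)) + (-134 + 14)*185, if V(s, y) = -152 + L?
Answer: 55784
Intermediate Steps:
V(s, y) = -396 (V(s, y) = -152 - 244 = -396)
(78380 + V(259, -294)) + (-134 + 14)*185 = (78380 - 396) + (-134 + 14)*185 = 77984 - 120*185 = 77984 - 22200 = 55784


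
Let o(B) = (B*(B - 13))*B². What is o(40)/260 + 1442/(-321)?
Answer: 27715654/4173 ≈ 6641.7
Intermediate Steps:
o(B) = B³*(-13 + B) (o(B) = (B*(-13 + B))*B² = B³*(-13 + B))
o(40)/260 + 1442/(-321) = (40³*(-13 + 40))/260 + 1442/(-321) = (64000*27)*(1/260) + 1442*(-1/321) = 1728000*(1/260) - 1442/321 = 86400/13 - 1442/321 = 27715654/4173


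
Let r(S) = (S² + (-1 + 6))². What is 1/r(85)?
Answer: 1/52272900 ≈ 1.9130e-8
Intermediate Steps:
r(S) = (5 + S²)² (r(S) = (S² + 5)² = (5 + S²)²)
1/r(85) = 1/((5 + 85²)²) = 1/((5 + 7225)²) = 1/(7230²) = 1/52272900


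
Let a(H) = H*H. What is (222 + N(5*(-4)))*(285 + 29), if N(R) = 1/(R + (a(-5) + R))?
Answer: 1045306/15 ≈ 69687.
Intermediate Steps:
a(H) = H²
N(R) = 1/(25 + 2*R) (N(R) = 1/(R + ((-5)² + R)) = 1/(R + (25 + R)) = 1/(25 + 2*R))
(222 + N(5*(-4)))*(285 + 29) = (222 + 1/(25 + 2*(5*(-4))))*(285 + 29) = (222 + 1/(25 + 2*(-20)))*314 = (222 + 1/(25 - 40))*314 = (222 + 1/(-15))*314 = (222 - 1/15)*314 = (3329/15)*314 = 1045306/15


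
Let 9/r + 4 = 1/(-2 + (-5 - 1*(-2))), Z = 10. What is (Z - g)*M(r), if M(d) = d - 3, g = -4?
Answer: -72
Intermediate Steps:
r = -15/7 (r = 9/(-4 + 1/(-2 + (-5 - 1*(-2)))) = 9/(-4 + 1/(-2 + (-5 + 2))) = 9/(-4 + 1/(-2 - 3)) = 9/(-4 + 1/(-5)) = 9/(-4 - 1/5) = 9/(-21/5) = 9*(-5/21) = -15/7 ≈ -2.1429)
M(d) = -3 + d
(Z - g)*M(r) = (10 - 1*(-4))*(-3 - 15/7) = (10 + 4)*(-36/7) = 14*(-36/7) = -72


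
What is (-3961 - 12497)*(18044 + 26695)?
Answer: -736314462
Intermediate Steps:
(-3961 - 12497)*(18044 + 26695) = -16458*44739 = -736314462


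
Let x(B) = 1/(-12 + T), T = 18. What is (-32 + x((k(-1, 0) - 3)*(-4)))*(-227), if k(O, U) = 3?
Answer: 43357/6 ≈ 7226.2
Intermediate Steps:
x(B) = ⅙ (x(B) = 1/(-12 + 18) = 1/6 = ⅙)
(-32 + x((k(-1, 0) - 3)*(-4)))*(-227) = (-32 + ⅙)*(-227) = -191/6*(-227) = 43357/6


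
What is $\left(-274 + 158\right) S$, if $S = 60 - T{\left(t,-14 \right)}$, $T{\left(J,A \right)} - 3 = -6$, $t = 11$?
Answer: $-7308$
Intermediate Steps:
$T{\left(J,A \right)} = -3$ ($T{\left(J,A \right)} = 3 - 6 = -3$)
$S = 63$ ($S = 60 - -3 = 60 + 3 = 63$)
$\left(-274 + 158\right) S = \left(-274 + 158\right) 63 = \left(-116\right) 63 = -7308$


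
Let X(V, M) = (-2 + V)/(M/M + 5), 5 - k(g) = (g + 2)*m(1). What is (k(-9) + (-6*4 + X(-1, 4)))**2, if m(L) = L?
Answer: 625/4 ≈ 156.25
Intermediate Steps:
k(g) = 3 - g (k(g) = 5 - (g + 2) = 5 - (2 + g) = 5 + (-2 - g) = 3 - g)
X(V, M) = -1/3 + V/6 (X(V, M) = (-2 + V)/(1 + 5) = (-2 + V)/6 = (-2 + V)*(1/6) = -1/3 + V/6)
(k(-9) + (-6*4 + X(-1, 4)))**2 = ((3 - 1*(-9)) + (-6*4 + (-1/3 + (1/6)*(-1))))**2 = ((3 + 9) + (-24 + (-1/3 - 1/6)))**2 = (12 + (-24 - 1/2))**2 = (12 - 49/2)**2 = (-25/2)**2 = 625/4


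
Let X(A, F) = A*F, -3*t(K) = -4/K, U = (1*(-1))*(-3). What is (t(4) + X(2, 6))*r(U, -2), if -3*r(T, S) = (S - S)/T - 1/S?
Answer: -37/18 ≈ -2.0556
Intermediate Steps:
U = 3 (U = -1*(-3) = 3)
t(K) = 4/(3*K) (t(K) = -(-4)/(3*K) = 4/(3*K))
r(T, S) = 1/(3*S) (r(T, S) = -((S - S)/T - 1/S)/3 = -(0/T - 1/S)/3 = -(0 - 1/S)/3 = -(-1)/(3*S) = 1/(3*S))
(t(4) + X(2, 6))*r(U, -2) = ((4/3)/4 + 2*6)*((⅓)/(-2)) = ((4/3)*(¼) + 12)*((⅓)*(-½)) = (⅓ + 12)*(-⅙) = (37/3)*(-⅙) = -37/18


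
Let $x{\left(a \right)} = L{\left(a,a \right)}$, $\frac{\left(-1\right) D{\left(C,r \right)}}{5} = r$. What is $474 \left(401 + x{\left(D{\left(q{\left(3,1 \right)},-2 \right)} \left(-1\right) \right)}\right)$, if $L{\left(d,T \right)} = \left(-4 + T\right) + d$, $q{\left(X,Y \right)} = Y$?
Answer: $178698$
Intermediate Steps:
$L{\left(d,T \right)} = -4 + T + d$
$D{\left(C,r \right)} = - 5 r$
$x{\left(a \right)} = -4 + 2 a$ ($x{\left(a \right)} = -4 + a + a = -4 + 2 a$)
$474 \left(401 + x{\left(D{\left(q{\left(3,1 \right)},-2 \right)} \left(-1\right) \right)}\right) = 474 \left(401 + \left(-4 + 2 \left(-5\right) \left(-2\right) \left(-1\right)\right)\right) = 474 \left(401 + \left(-4 + 2 \cdot 10 \left(-1\right)\right)\right) = 474 \left(401 + \left(-4 + 2 \left(-10\right)\right)\right) = 474 \left(401 - 24\right) = 474 \cdot 377 = 178698$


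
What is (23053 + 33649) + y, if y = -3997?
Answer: 52705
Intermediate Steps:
(23053 + 33649) + y = (23053 + 33649) - 3997 = 56702 - 3997 = 52705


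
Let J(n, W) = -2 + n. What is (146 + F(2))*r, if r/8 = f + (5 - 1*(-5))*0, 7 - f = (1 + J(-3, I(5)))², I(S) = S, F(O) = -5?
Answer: -10152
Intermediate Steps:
f = -9 (f = 7 - (1 + (-2 - 3))² = 7 - (1 - 5)² = 7 - 1*(-4)² = 7 - 1*16 = 7 - 16 = -9)
r = -72 (r = 8*(-9 + (5 - 1*(-5))*0) = 8*(-9 + (5 + 5)*0) = 8*(-9 + 10*0) = 8*(-9 + 0) = 8*(-9) = -72)
(146 + F(2))*r = (146 - 5)*(-72) = 141*(-72) = -10152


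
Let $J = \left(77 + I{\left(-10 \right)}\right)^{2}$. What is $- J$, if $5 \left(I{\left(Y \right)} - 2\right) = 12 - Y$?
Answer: $- \frac{173889}{25} \approx -6955.6$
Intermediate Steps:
$I{\left(Y \right)} = \frac{22}{5} - \frac{Y}{5}$ ($I{\left(Y \right)} = 2 + \frac{12 - Y}{5} = 2 - \left(- \frac{12}{5} + \frac{Y}{5}\right) = \frac{22}{5} - \frac{Y}{5}$)
$J = \frac{173889}{25}$ ($J = \left(77 + \left(\frac{22}{5} - -2\right)\right)^{2} = \left(77 + \left(\frac{22}{5} + 2\right)\right)^{2} = \left(77 + \frac{32}{5}\right)^{2} = \left(\frac{417}{5}\right)^{2} = \frac{173889}{25} \approx 6955.6$)
$- J = \left(-1\right) \frac{173889}{25} = - \frac{173889}{25}$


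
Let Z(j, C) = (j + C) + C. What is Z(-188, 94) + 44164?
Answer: 44164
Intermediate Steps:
Z(j, C) = j + 2*C (Z(j, C) = (C + j) + C = j + 2*C)
Z(-188, 94) + 44164 = (-188 + 2*94) + 44164 = (-188 + 188) + 44164 = 0 + 44164 = 44164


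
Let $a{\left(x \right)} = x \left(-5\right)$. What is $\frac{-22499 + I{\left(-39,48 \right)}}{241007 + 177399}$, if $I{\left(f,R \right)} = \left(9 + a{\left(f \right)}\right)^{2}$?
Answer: $\frac{19117}{418406} \approx 0.04569$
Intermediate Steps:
$a{\left(x \right)} = - 5 x$
$I{\left(f,R \right)} = \left(9 - 5 f\right)^{2}$
$\frac{-22499 + I{\left(-39,48 \right)}}{241007 + 177399} = \frac{-22499 + \left(-9 + 5 \left(-39\right)\right)^{2}}{241007 + 177399} = \frac{-22499 + \left(-9 - 195\right)^{2}}{418406} = \left(-22499 + \left(-204\right)^{2}\right) \frac{1}{418406} = \left(-22499 + 41616\right) \frac{1}{418406} = 19117 \cdot \frac{1}{418406} = \frac{19117}{418406}$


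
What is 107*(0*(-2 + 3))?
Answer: 0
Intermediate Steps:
107*(0*(-2 + 3)) = 107*(0*1) = 107*0 = 0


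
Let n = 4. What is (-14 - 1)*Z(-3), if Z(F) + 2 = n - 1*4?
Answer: 30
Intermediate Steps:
Z(F) = -2 (Z(F) = -2 + (4 - 1*4) = -2 + (4 - 4) = -2 + 0 = -2)
(-14 - 1)*Z(-3) = (-14 - 1)*(-2) = -15*(-2) = 30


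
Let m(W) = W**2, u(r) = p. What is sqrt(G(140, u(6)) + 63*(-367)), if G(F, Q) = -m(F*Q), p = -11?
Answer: I*sqrt(2394721) ≈ 1547.5*I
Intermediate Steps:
u(r) = -11
G(F, Q) = -F**2*Q**2 (G(F, Q) = -(F*Q)**2 = -F**2*Q**2)
sqrt(G(140, u(6)) + 63*(-367)) = sqrt(-1*140**2*(-11)**2 + 63*(-367)) = sqrt(-1*19600*121 - 23121) = sqrt(-2371600 - 23121) = sqrt(-2394721) = I*sqrt(2394721)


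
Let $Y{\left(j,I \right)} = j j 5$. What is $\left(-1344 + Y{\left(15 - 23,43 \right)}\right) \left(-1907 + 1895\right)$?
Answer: $12288$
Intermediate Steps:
$Y{\left(j,I \right)} = 5 j^{2}$ ($Y{\left(j,I \right)} = j^{2} \cdot 5 = 5 j^{2}$)
$\left(-1344 + Y{\left(15 - 23,43 \right)}\right) \left(-1907 + 1895\right) = \left(-1344 + 5 \left(15 - 23\right)^{2}\right) \left(-1907 + 1895\right) = \left(-1344 + 5 \left(-8\right)^{2}\right) \left(-12\right) = \left(-1344 + 5 \cdot 64\right) \left(-12\right) = \left(-1344 + 320\right) \left(-12\right) = \left(-1024\right) \left(-12\right) = 12288$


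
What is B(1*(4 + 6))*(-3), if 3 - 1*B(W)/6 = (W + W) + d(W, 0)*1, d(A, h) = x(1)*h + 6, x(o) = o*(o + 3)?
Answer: 414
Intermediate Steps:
x(o) = o*(3 + o)
d(A, h) = 6 + 4*h (d(A, h) = (1*(3 + 1))*h + 6 = (1*4)*h + 6 = 4*h + 6 = 6 + 4*h)
B(W) = -18 - 12*W (B(W) = 18 - 6*((W + W) + (6 + 4*0)*1) = 18 - 6*(2*W + (6 + 0)*1) = 18 - 6*(2*W + 6*1) = 18 - 6*(2*W + 6) = 18 - 6*(6 + 2*W) = 18 + (-36 - 12*W) = -18 - 12*W)
B(1*(4 + 6))*(-3) = (-18 - 12*(4 + 6))*(-3) = (-18 - 12*10)*(-3) = (-18 - 120)*(-3) = -138*(-3) = 414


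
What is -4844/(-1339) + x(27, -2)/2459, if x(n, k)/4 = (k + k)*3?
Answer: 11847124/3292601 ≈ 3.5981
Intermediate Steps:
x(n, k) = 24*k (x(n, k) = 4*((k + k)*3) = 4*((2*k)*3) = 4*(6*k) = 24*k)
-4844/(-1339) + x(27, -2)/2459 = -4844/(-1339) + (24*(-2))/2459 = -4844*(-1/1339) - 48*1/2459 = 4844/1339 - 48/2459 = 11847124/3292601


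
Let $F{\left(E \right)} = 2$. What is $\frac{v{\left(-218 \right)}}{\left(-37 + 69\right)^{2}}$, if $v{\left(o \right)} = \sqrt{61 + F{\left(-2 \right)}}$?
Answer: $\frac{3 \sqrt{7}}{1024} \approx 0.0077512$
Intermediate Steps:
$v{\left(o \right)} = 3 \sqrt{7}$ ($v{\left(o \right)} = \sqrt{61 + 2} = \sqrt{63} = 3 \sqrt{7}$)
$\frac{v{\left(-218 \right)}}{\left(-37 + 69\right)^{2}} = \frac{3 \sqrt{7}}{\left(-37 + 69\right)^{2}} = \frac{3 \sqrt{7}}{32^{2}} = \frac{3 \sqrt{7}}{1024}$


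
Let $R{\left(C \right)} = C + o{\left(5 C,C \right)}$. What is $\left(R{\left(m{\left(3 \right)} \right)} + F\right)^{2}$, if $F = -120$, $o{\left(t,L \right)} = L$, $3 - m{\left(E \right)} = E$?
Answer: $14400$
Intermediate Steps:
$m{\left(E \right)} = 3 - E$
$R{\left(C \right)} = 2 C$ ($R{\left(C \right)} = C + C = 2 C$)
$\left(R{\left(m{\left(3 \right)} \right)} + F\right)^{2} = \left(2 \left(3 - 3\right) - 120\right)^{2} = \left(2 \cdot 0 - 120\right)^{2} = \left(0 - 120\right)^{2} = \left(-120\right)^{2} = 14400$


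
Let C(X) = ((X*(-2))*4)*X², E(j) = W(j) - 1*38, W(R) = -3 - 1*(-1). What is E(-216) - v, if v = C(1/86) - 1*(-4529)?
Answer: -363267482/79507 ≈ -4569.0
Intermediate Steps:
W(R) = -2 (W(R) = -3 + 1 = -2)
E(j) = -40 (E(j) = -2 - 1*38 = -2 - 38 = -40)
C(X) = -8*X³ (C(X) = (-2*X*4)*X² = (-8*X)*X² = -8*X³)
v = 360087202/79507 (v = -8*(1/86)³ - 1*(-4529) = -8*(1/86)³ + 4529 = -8*1/636056 + 4529 = -1/79507 + 4529 = 360087202/79507 ≈ 4529.0)
E(-216) - v = -40 - 1*360087202/79507 = -40 - 360087202/79507 = -363267482/79507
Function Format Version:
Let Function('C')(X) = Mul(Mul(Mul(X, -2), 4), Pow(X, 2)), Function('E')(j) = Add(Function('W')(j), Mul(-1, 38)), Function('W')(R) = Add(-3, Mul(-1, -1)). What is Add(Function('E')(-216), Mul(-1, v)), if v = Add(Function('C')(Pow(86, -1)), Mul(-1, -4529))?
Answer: Rational(-363267482, 79507) ≈ -4569.0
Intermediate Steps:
Function('W')(R) = -2 (Function('W')(R) = Add(-3, 1) = -2)
Function('E')(j) = -40 (Function('E')(j) = Add(-2, Mul(-1, 38)) = Add(-2, -38) = -40)
Function('C')(X) = Mul(-8, Pow(X, 3)) (Function('C')(X) = Mul(Mul(Mul(-2, X), 4), Pow(X, 2)) = Mul(Mul(-8, X), Pow(X, 2)) = Mul(-8, Pow(X, 3)))
v = Rational(360087202, 79507) (v = Add(Mul(-8, Pow(Pow(86, -1), 3)), Mul(-1, -4529)) = Add(Mul(-8, Pow(Rational(1, 86), 3)), 4529) = Add(Mul(-8, Rational(1, 636056)), 4529) = Add(Rational(-1, 79507), 4529) = Rational(360087202, 79507) ≈ 4529.0)
Add(Function('E')(-216), Mul(-1, v)) = Add(-40, Mul(-1, Rational(360087202, 79507))) = Add(-40, Rational(-360087202, 79507)) = Rational(-363267482, 79507)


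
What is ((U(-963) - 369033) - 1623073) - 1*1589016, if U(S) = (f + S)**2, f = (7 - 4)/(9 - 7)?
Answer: -10626559/4 ≈ -2.6566e+6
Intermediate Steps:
f = 3/2 ≈ 1.5000
U(S) = (3/2 + S)**2
((U(-963) - 369033) - 1623073) - 1*1589016 = (((3 + 2*(-963))**2/4 - 369033) - 1623073) - 1*1589016 = (((3 - 1926)**2/4 - 369033) - 1623073) - 1589016 = (((1/4)*(-1923)**2 - 369033) - 1623073) - 1589016 = (((1/4)*3697929 - 369033) - 1623073) - 1589016 = ((3697929/4 - 369033) - 1623073) - 1589016 = (2221797/4 - 1623073) - 1589016 = -4270495/4 - 1589016 = -10626559/4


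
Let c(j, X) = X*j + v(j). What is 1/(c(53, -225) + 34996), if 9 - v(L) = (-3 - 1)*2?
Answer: 1/23088 ≈ 4.3313e-5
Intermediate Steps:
v(L) = 17 (v(L) = 9 - (-3 - 1)*2 = 9 - (-4)*2 = 9 - 1*(-8) = 9 + 8 = 17)
c(j, X) = 17 + X*j (c(j, X) = X*j + 17 = 17 + X*j)
1/(c(53, -225) + 34996) = 1/((17 - 225*53) + 34996) = 1/((17 - 11925) + 34996) = 1/(-11908 + 34996) = 1/23088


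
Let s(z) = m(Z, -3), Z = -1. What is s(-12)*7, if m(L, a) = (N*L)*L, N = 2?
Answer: 14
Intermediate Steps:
m(L, a) = 2*L² (m(L, a) = (2*L)*L = 2*L²)
s(z) = 2 (s(z) = 2*(-1)² = 2*1 = 2)
s(-12)*7 = 2*7 = 14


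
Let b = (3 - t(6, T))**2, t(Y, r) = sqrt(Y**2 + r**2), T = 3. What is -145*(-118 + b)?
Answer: 9280 + 2610*sqrt(5) ≈ 15116.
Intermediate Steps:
b = (3 - 3*sqrt(5))**2 (b = (3 - sqrt(6**2 + 3**2))**2 = (3 - sqrt(36 + 9))**2 = (3 - sqrt(45))**2 = (3 - 3*sqrt(5))**2 ≈ 13.751)
-145*(-118 + b) = -145*(-118 + (54 - 18*sqrt(5))) = -145*(-64 - 18*sqrt(5)) = 9280 + 2610*sqrt(5)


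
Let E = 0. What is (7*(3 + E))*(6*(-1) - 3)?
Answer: -189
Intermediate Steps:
(7*(3 + E))*(6*(-1) - 3) = (7*(3 + 0))*(6*(-1) - 3) = (7*3)*(-6 - 3) = 21*(-9) = -189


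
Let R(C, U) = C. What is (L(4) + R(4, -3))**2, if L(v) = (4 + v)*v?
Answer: 1296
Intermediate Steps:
L(v) = v*(4 + v)
(L(4) + R(4, -3))**2 = (4*(4 + 4) + 4)**2 = (4*8 + 4)**2 = (32 + 4)**2 = 36**2 = 1296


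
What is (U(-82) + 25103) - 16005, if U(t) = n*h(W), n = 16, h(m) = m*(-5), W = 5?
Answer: 8698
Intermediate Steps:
h(m) = -5*m
U(t) = -400 (U(t) = 16*(-5*5) = 16*(-25) = -400)
(U(-82) + 25103) - 16005 = (-400 + 25103) - 16005 = 24703 - 16005 = 8698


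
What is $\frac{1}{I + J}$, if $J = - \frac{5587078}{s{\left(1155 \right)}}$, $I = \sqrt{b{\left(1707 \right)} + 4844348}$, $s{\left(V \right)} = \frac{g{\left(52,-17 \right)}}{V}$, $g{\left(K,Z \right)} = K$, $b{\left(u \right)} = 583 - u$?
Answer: $- \frac{27963325390}{3470181508673535867} - \frac{1352 \sqrt{134534}}{3470181508673535867} \approx -8.0583 \cdot 10^{-9}$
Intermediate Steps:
$s{\left(V \right)} = \frac{52}{V}$
$I = 6 \sqrt{134534}$ ($I = \sqrt{\left(583 - 1707\right) + 4844348} = \sqrt{-1124 + 4844348} = \sqrt{4843224} = 6 \sqrt{134534} \approx 2200.7$)
$J = - \frac{3226537545}{26}$ ($J = - \frac{5587078}{52 \cdot \frac{1}{1155}} = - \frac{5587078}{\frac{52}{1155}} = \left(-5587078\right) \frac{1155}{52} = - \frac{3226537545}{26} \approx -1.241 \cdot 10^{8}$)
$\frac{1}{I + J} = \frac{1}{6 \sqrt{134534} - \frac{3226537545}{26}} = \frac{1}{- \frac{3226537545}{26} + 6 \sqrt{134534}}$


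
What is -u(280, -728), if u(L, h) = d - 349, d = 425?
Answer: -76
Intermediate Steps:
u(L, h) = 76 (u(L, h) = 425 - 349 = 76)
-u(280, -728) = -1*76 = -76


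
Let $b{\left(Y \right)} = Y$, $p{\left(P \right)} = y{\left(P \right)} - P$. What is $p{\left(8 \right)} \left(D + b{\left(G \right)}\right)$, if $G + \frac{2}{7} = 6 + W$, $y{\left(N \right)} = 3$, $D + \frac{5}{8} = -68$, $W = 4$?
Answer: $\frac{16495}{56} \approx 294.55$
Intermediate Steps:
$D = - \frac{549}{8}$ ($D = - \frac{5}{8} - 68 = - \frac{549}{8} \approx -68.625$)
$G = \frac{68}{7}$ ($G = - \frac{2}{7} + \left(6 + 4\right) = - \frac{2}{7} + 10 = \frac{68}{7} \approx 9.7143$)
$p{\left(P \right)} = 3 - P$
$p{\left(8 \right)} \left(D + b{\left(G \right)}\right) = \left(3 - 8\right) \left(- \frac{549}{8} + \frac{68}{7}\right) = \left(3 - 8\right) \left(- \frac{3299}{56}\right) = \left(-5\right) \left(- \frac{3299}{56}\right) = \frac{16495}{56}$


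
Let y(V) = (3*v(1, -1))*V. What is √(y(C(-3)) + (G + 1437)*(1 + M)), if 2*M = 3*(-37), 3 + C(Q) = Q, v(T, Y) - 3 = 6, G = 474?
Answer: I*√417246/2 ≈ 322.97*I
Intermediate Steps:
v(T, Y) = 9 (v(T, Y) = 3 + 6 = 9)
C(Q) = -3 + Q
y(V) = 27*V (y(V) = (3*9)*V = 27*V)
M = -111/2 (M = (3*(-37))/2 = (½)*(-111) = -111/2 ≈ -55.500)
√(y(C(-3)) + (G + 1437)*(1 + M)) = √(27*(-3 - 3) + (474 + 1437)*(1 - 111/2)) = √(27*(-6) + 1911*(-109/2)) = √(-162 - 208299/2) = √(-208623/2) = I*√417246/2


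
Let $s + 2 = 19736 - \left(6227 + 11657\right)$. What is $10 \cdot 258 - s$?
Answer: $730$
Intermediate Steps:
$s = 1850$ ($s = -2 + \left(19736 - \left(6227 + 11657\right)\right) = -2 + \left(19736 - 17884\right) = -2 + 1852 = 1850$)
$10 \cdot 258 - s = 10 \cdot 258 - 1850 = 2580 - 1850 = 730$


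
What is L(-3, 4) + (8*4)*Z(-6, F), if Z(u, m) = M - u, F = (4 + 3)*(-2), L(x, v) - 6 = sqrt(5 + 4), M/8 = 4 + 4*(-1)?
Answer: 201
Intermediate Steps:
M = 0 (M = 8*(4 + 4*(-1)) = 8*(4 - 4) = 8*0 = 0)
L(x, v) = 9 (L(x, v) = 6 + sqrt(5 + 4) = 6 + sqrt(9) = 6 + 3 = 9)
F = -14 (F = 7*(-2) = -14)
Z(u, m) = -u (Z(u, m) = 0 - u = -u)
L(-3, 4) + (8*4)*Z(-6, F) = 9 + (8*4)*(-1*(-6)) = 9 + 32*6 = 9 + 192 = 201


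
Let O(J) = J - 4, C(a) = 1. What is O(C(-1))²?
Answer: 9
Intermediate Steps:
O(J) = -4 + J
O(C(-1))² = (-4 + 1)² = (-3)² = 9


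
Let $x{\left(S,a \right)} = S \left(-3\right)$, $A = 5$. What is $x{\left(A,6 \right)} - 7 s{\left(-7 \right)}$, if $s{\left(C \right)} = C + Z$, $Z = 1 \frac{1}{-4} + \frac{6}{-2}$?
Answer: $\frac{227}{4} \approx 56.75$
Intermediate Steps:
$Z = - \frac{13}{4}$ ($Z = 1 \left(- \frac{1}{4}\right) + 6 \left(- \frac{1}{2}\right) = - \frac{1}{4} - 3 = - \frac{13}{4} \approx -3.25$)
$s{\left(C \right)} = - \frac{13}{4} + C$ ($s{\left(C \right)} = C - \frac{13}{4} = - \frac{13}{4} + C$)
$x{\left(S,a \right)} = - 3 S$
$x{\left(A,6 \right)} - 7 s{\left(-7 \right)} = \left(-3\right) 5 - 7 \left(- \frac{13}{4} - 7\right) = -15 - - \frac{287}{4} = -15 + \frac{287}{4} = \frac{227}{4}$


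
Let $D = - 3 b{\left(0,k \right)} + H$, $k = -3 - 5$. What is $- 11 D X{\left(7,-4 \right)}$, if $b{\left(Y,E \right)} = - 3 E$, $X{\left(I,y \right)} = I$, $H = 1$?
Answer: $5467$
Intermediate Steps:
$k = -8$ ($k = -3 - 5 = -8$)
$D = -71$ ($D = - 3 \left(\left(-3\right) \left(-8\right)\right) + 1 = \left(-3\right) 24 + 1 = -72 + 1 = -71$)
$- 11 D X{\left(7,-4 \right)} = \left(-11\right) \left(-71\right) 7 = 781 \cdot 7 = 5467$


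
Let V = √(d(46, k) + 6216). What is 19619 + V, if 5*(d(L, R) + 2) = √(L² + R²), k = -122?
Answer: 19619 + √(6214 + 2*√170) ≈ 19698.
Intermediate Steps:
d(L, R) = -2 + √(L² + R²)/5
V = √(6214 + 2*√170) (V = √((-2 + √(46² + (-122)²)/5) + 6216) = √((-2 + √(2116 + 14884)/5) + 6216) = √((-2 + √17000/5) + 6216) = √((-2 + (10*√170)/5) + 6216) = √((-2 + 2*√170) + 6216) = √(6214 + 2*√170) ≈ 78.994)
19619 + V = 19619 + √(6214 + 2*√170)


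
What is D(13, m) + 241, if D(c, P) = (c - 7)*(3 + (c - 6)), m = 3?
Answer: 301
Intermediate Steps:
D(c, P) = (-7 + c)*(-3 + c) (D(c, P) = (-7 + c)*(3 + (-6 + c)) = (-7 + c)*(-3 + c))
D(13, m) + 241 = (21 + 13² - 10*13) + 241 = (21 + 169 - 130) + 241 = 60 + 241 = 301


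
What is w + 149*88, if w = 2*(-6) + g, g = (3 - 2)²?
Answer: 13101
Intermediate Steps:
g = 1 (g = 1² = 1)
w = -11 (w = 2*(-6) + 1 = -12 + 1 = -11)
w + 149*88 = -11 + 149*88 = -11 + 13112 = 13101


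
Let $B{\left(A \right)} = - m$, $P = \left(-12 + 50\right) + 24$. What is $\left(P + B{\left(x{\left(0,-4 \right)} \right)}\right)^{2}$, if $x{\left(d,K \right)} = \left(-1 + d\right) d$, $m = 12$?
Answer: $2500$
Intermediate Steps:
$x{\left(d,K \right)} = d \left(-1 + d\right)$
$P = 62$ ($P = 38 + 24 = 62$)
$B{\left(A \right)} = -12$ ($B{\left(A \right)} = \left(-1\right) 12 = -12$)
$\left(P + B{\left(x{\left(0,-4 \right)} \right)}\right)^{2} = \left(62 - 12\right)^{2} = 50^{2} = 2500$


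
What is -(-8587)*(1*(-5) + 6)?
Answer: 8587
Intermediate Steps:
-(-8587)*(1*(-5) + 6) = -(-8587)*(-5 + 6) = -(-8587) = -1*(-8587) = 8587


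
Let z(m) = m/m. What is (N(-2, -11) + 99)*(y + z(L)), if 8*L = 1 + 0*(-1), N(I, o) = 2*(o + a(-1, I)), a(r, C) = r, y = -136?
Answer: -10125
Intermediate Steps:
N(I, o) = -2 + 2*o (N(I, o) = 2*(o - 1) = 2*(-1 + o) = -2 + 2*o)
L = 1/8 (L = (1 + 0*(-1))/8 = (1 + 0)/8 = (1/8)*1 = 1/8 ≈ 0.12500)
z(m) = 1
(N(-2, -11) + 99)*(y + z(L)) = ((-2 + 2*(-11)) + 99)*(-136 + 1) = ((-2 - 22) + 99)*(-135) = (-24 + 99)*(-135) = 75*(-135) = -10125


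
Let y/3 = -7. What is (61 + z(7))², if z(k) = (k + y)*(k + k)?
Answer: 18225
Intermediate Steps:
y = -21 (y = 3*(-7) = -21)
z(k) = 2*k*(-21 + k) (z(k) = (k - 21)*(k + k) = (-21 + k)*(2*k) = 2*k*(-21 + k))
(61 + z(7))² = (61 + 2*7*(-21 + 7))² = (61 + 2*7*(-14))² = (61 - 196)² = (-135)² = 18225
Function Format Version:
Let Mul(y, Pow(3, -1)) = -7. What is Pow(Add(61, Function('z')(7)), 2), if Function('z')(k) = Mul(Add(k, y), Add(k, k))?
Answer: 18225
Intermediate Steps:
y = -21 (y = Mul(3, -7) = -21)
Function('z')(k) = Mul(2, k, Add(-21, k)) (Function('z')(k) = Mul(Add(k, -21), Add(k, k)) = Mul(Add(-21, k), Mul(2, k)) = Mul(2, k, Add(-21, k)))
Pow(Add(61, Function('z')(7)), 2) = Pow(Add(61, Mul(2, 7, Add(-21, 7))), 2) = Pow(Add(61, Mul(2, 7, -14)), 2) = Pow(Add(61, -196), 2) = Pow(-135, 2) = 18225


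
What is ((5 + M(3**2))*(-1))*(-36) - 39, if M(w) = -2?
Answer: 69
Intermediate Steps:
((5 + M(3**2))*(-1))*(-36) - 39 = ((5 - 2)*(-1))*(-36) - 39 = (3*(-1))*(-36) - 39 = -3*(-36) - 39 = 108 - 39 = 69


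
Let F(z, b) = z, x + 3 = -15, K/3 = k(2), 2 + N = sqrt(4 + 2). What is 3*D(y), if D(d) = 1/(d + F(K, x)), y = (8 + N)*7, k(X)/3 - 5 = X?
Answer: 15/511 - sqrt(6)/511 ≈ 0.024561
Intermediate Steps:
k(X) = 15 + 3*X
N = -2 + sqrt(6) (N = -2 + sqrt(4 + 2) = -2 + sqrt(6) ≈ 0.44949)
K = 63 (K = 3*(15 + 3*2) = 3*(15 + 6) = 3*21 = 63)
x = -18 (x = -3 - 15 = -18)
y = 42 + 7*sqrt(6) (y = (8 + (-2 + sqrt(6)))*7 = (6 + sqrt(6))*7 = 42 + 7*sqrt(6) ≈ 59.146)
D(d) = 1/(63 + d) (D(d) = 1/(d + 63) = 1/(63 + d))
3*D(y) = 3/(63 + (42 + 7*sqrt(6))) = 3/(105 + 7*sqrt(6))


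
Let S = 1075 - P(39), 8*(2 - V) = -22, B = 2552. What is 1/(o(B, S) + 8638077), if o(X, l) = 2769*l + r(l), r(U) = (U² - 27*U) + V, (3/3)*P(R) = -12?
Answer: 4/51200819 ≈ 7.8124e-8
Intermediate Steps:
V = 19/4 (V = 2 - ⅛*(-22) = 2 + 11/4 = 19/4 ≈ 4.7500)
P(R) = -12
S = 1087 (S = 1075 - 1*(-12) = 1075 + 12 = 1087)
r(U) = 19/4 + U² - 27*U (r(U) = (U² - 27*U) + 19/4 = 19/4 + U² - 27*U)
o(X, l) = 19/4 + l² + 2742*l (o(X, l) = 2769*l + (19/4 + l² - 27*l) = 19/4 + l² + 2742*l)
1/(o(B, S) + 8638077) = 1/((19/4 + 1087² + 2742*1087) + 8638077) = 1/((19/4 + 1181569 + 2980554) + 8638077) = 1/(16648511/4 + 8638077) = 1/(51200819/4) = 4/51200819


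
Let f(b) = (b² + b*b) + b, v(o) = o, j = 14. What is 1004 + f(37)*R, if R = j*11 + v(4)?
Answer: 439454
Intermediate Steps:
f(b) = b + 2*b² (f(b) = (b² + b²) + b = 2*b² + b = b + 2*b²)
R = 158 (R = 14*11 + 4 = 154 + 4 = 158)
1004 + f(37)*R = 1004 + (37*(1 + 2*37))*158 = 1004 + (37*(1 + 74))*158 = 1004 + (37*75)*158 = 1004 + 2775*158 = 1004 + 438450 = 439454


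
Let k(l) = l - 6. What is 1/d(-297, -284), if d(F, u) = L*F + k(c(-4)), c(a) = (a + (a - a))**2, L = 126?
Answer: -1/37412 ≈ -2.6729e-5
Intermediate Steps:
c(a) = a**2 (c(a) = (a + 0)**2 = a**2)
k(l) = -6 + l
d(F, u) = 10 + 126*F (d(F, u) = 126*F + (-6 + (-4)**2) = 126*F + (-6 + 16) = 126*F + 10 = 10 + 126*F)
1/d(-297, -284) = 1/(10 + 126*(-297)) = 1/(10 - 37422) = 1/(-37412) = -1/37412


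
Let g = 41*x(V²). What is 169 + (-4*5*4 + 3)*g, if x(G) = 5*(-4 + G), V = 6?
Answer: -504951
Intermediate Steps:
x(G) = -20 + 5*G
g = 6560 (g = 41*(-20 + 5*6²) = 41*(-20 + 5*36) = 41*(-20 + 180) = 41*160 = 6560)
169 + (-4*5*4 + 3)*g = 169 + (-4*5*4 + 3)*6560 = 169 + (-20*4 + 3)*6560 = 169 + (-80 + 3)*6560 = 169 - 77*6560 = 169 - 505120 = -504951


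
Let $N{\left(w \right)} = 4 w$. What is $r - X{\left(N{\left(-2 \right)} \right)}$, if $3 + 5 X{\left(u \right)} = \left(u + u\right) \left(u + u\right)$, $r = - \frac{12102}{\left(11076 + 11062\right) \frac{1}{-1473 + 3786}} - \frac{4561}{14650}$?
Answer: $- \frac{213296682669}{162160850} \approx -1315.3$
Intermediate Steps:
$r = - \frac{205091343659}{162160850}$ ($r = - \frac{12102}{22138 \cdot \frac{1}{2313}} - \frac{4561}{14650} = - \frac{12102}{\frac{22138}{2313}} - \frac{4561}{14650} = \left(-12102\right) \frac{2313}{22138} - \frac{4561}{14650} = - \frac{13995963}{11069} - \frac{4561}{14650} = - \frac{205091343659}{162160850} \approx -1264.7$)
$X{\left(u \right)} = - \frac{3}{5} + \frac{4 u^{2}}{5}$ ($X{\left(u \right)} = - \frac{3}{5} + \frac{\left(u + u\right) \left(u + u\right)}{5} = - \frac{3}{5} + \frac{2 u 2 u}{5} = - \frac{3}{5} + \frac{4 u^{2}}{5}$)
$r - X{\left(N{\left(-2 \right)} \right)} = - \frac{205091343659}{162160850} - \left(- \frac{3}{5} + \frac{4 \left(4 \left(-2\right)\right)^{2}}{5}\right) = - \frac{205091343659}{162160850} - \left(- \frac{3}{5} + \frac{4 \left(-8\right)^{2}}{5}\right) = - \frac{205091343659}{162160850} - \left(- \frac{3}{5} + \frac{4}{5} \cdot 64\right) = - \frac{205091343659}{162160850} - \left(- \frac{3}{5} + \frac{256}{5}\right) = - \frac{205091343659}{162160850} - \frac{253}{5} = - \frac{213296682669}{162160850}$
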